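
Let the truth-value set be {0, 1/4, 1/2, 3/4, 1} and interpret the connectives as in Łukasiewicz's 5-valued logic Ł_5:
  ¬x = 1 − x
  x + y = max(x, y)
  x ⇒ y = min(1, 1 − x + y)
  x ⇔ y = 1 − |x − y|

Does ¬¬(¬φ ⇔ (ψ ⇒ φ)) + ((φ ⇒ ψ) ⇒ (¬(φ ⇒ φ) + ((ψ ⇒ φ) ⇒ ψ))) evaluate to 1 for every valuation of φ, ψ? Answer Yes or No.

Counterexample: take φ = 0, ψ = 1/4.
¬φ = ¬0 = 1
ψ ⇒ φ = 1/4 ⇒ 0 = 3/4
¬φ ⇔ (ψ ⇒ φ) = 1 ⇔ 3/4 = 3/4
¬(¬φ ⇔ (ψ ⇒ φ)) = ¬3/4 = 1/4
¬¬(¬φ ⇔ (ψ ⇒ φ)) = ¬1/4 = 3/4
φ ⇒ ψ = 0 ⇒ 1/4 = 1
φ ⇒ φ = 0 ⇒ 0 = 1
¬(φ ⇒ φ) = ¬1 = 0
ψ ⇒ φ = 1/4 ⇒ 0 = 3/4
(ψ ⇒ φ) ⇒ ψ = 3/4 ⇒ 1/4 = 1/2
¬(φ ⇒ φ) + ((ψ ⇒ φ) ⇒ ψ) = 0 + 1/2 = 1/2
(φ ⇒ ψ) ⇒ (¬(φ ⇒ φ) + ((ψ ⇒ φ) ⇒ ψ)) = 1 ⇒ 1/2 = 1/2
¬¬(¬φ ⇔ (ψ ⇒ φ)) + ((φ ⇒ ψ) ⇒ (¬(φ ⇒ φ) + ((ψ ⇒ φ) ⇒ ψ))) = 3/4 + 1/2 = 3/4
This gives 3/4 ≠ 1.

No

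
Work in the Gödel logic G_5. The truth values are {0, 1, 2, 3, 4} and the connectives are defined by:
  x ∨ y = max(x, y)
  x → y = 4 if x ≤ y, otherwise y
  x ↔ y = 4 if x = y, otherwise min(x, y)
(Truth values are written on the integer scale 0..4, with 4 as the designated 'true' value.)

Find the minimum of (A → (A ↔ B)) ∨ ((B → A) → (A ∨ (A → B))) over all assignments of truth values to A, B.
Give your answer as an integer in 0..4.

1

Take A = 1, B = 0:
A ↔ B = 1 ↔ 0 = 0
A → (A ↔ B) = 1 → 0 = 0
B → A = 0 → 1 = 4
A → B = 1 → 0 = 0
A ∨ (A → B) = 1 ∨ 0 = 1
(B → A) → (A ∨ (A → B)) = 4 → 1 = 1
(A → (A ↔ B)) ∨ ((B → A) → (A ∨ (A → B))) = 0 ∨ 1 = 1
No assignment yields a value below 1, so this is the minimum.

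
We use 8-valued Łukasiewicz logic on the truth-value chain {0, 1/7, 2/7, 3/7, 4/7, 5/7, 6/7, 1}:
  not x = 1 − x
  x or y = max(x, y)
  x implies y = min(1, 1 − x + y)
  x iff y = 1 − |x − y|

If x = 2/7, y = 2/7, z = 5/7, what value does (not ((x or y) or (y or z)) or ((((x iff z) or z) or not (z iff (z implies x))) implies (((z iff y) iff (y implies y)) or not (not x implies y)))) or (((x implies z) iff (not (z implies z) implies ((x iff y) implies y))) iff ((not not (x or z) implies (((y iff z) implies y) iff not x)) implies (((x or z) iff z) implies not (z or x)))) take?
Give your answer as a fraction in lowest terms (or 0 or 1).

x or y = 2/7 or 2/7 = 2/7
y or z = 2/7 or 5/7 = 5/7
(x or y) or (y or z) = 2/7 or 5/7 = 5/7
not ((x or y) or (y or z)) = not 5/7 = 2/7
x iff z = 2/7 iff 5/7 = 4/7
(x iff z) or z = 4/7 or 5/7 = 5/7
z implies x = 5/7 implies 2/7 = 4/7
z iff (z implies x) = 5/7 iff 4/7 = 6/7
not (z iff (z implies x)) = not 6/7 = 1/7
((x iff z) or z) or not (z iff (z implies x)) = 5/7 or 1/7 = 5/7
z iff y = 5/7 iff 2/7 = 4/7
y implies y = 2/7 implies 2/7 = 1
(z iff y) iff (y implies y) = 4/7 iff 1 = 4/7
not x = not 2/7 = 5/7
not x implies y = 5/7 implies 2/7 = 4/7
not (not x implies y) = not 4/7 = 3/7
((z iff y) iff (y implies y)) or not (not x implies y) = 4/7 or 3/7 = 4/7
(((x iff z) or z) or not (z iff (z implies x))) implies (((z iff y) iff (y implies y)) or not (not x implies y)) = 5/7 implies 4/7 = 6/7
not ((x or y) or (y or z)) or ((((x iff z) or z) or not (z iff (z implies x))) implies (((z iff y) iff (y implies y)) or not (not x implies y))) = 2/7 or 6/7 = 6/7
x implies z = 2/7 implies 5/7 = 1
z implies z = 5/7 implies 5/7 = 1
not (z implies z) = not 1 = 0
x iff y = 2/7 iff 2/7 = 1
(x iff y) implies y = 1 implies 2/7 = 2/7
not (z implies z) implies ((x iff y) implies y) = 0 implies 2/7 = 1
(x implies z) iff (not (z implies z) implies ((x iff y) implies y)) = 1 iff 1 = 1
x or z = 2/7 or 5/7 = 5/7
not (x or z) = not 5/7 = 2/7
not not (x or z) = not 2/7 = 5/7
y iff z = 2/7 iff 5/7 = 4/7
(y iff z) implies y = 4/7 implies 2/7 = 5/7
not x = not 2/7 = 5/7
((y iff z) implies y) iff not x = 5/7 iff 5/7 = 1
not not (x or z) implies (((y iff z) implies y) iff not x) = 5/7 implies 1 = 1
x or z = 2/7 or 5/7 = 5/7
(x or z) iff z = 5/7 iff 5/7 = 1
z or x = 5/7 or 2/7 = 5/7
not (z or x) = not 5/7 = 2/7
((x or z) iff z) implies not (z or x) = 1 implies 2/7 = 2/7
(not not (x or z) implies (((y iff z) implies y) iff not x)) implies (((x or z) iff z) implies not (z or x)) = 1 implies 2/7 = 2/7
((x implies z) iff (not (z implies z) implies ((x iff y) implies y))) iff ((not not (x or z) implies (((y iff z) implies y) iff not x)) implies (((x or z) iff z) implies not (z or x))) = 1 iff 2/7 = 2/7
(not ((x or y) or (y or z)) or ((((x iff z) or z) or not (z iff (z implies x))) implies (((z iff y) iff (y implies y)) or not (not x implies y)))) or (((x implies z) iff (not (z implies z) implies ((x iff y) implies y))) iff ((not not (x or z) implies (((y iff z) implies y) iff not x)) implies (((x or z) iff z) implies not (z or x)))) = 6/7 or 2/7 = 6/7

6/7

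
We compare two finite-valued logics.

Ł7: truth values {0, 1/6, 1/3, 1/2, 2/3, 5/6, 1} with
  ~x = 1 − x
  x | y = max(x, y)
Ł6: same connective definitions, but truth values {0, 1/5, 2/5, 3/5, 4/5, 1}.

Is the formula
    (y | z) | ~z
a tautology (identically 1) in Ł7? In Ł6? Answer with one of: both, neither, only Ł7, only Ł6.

In Ł7: at y = 0, z = 1/6 the value is 5/6 — not a tautology.
In Ł6: at y = 0, z = 1/5 the value is 4/5 — not a tautology.

neither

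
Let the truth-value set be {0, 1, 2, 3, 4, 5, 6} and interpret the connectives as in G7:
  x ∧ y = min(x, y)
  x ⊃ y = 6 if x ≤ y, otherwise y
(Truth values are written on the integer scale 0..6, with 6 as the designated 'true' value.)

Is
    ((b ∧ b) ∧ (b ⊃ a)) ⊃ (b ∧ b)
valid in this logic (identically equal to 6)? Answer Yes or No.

Yes

At a = 4, b = 2, for instance:
b ∧ b = 2 ∧ 2 = 2
b ⊃ a = 2 ⊃ 4 = 6
(b ∧ b) ∧ (b ⊃ a) = 2 ∧ 6 = 2
((b ∧ b) ∧ (b ⊃ a)) ⊃ (b ∧ b) = 2 ⊃ 2 = 6
and checking the remaining 48 assignments likewise gives ≥ 6 in every case.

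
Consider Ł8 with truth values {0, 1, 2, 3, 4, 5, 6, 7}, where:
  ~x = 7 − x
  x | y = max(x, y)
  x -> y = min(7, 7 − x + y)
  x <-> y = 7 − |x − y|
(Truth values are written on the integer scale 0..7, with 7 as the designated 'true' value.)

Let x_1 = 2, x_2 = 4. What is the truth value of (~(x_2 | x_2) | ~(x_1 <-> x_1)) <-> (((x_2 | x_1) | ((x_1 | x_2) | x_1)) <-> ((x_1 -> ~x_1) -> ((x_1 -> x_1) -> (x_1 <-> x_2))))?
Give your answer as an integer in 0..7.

x_2 | x_2 = 4 | 4 = 4
~(x_2 | x_2) = ~4 = 3
x_1 <-> x_1 = 2 <-> 2 = 7
~(x_1 <-> x_1) = ~7 = 0
~(x_2 | x_2) | ~(x_1 <-> x_1) = 3 | 0 = 3
x_2 | x_1 = 4 | 2 = 4
x_1 | x_2 = 2 | 4 = 4
(x_1 | x_2) | x_1 = 4 | 2 = 4
(x_2 | x_1) | ((x_1 | x_2) | x_1) = 4 | 4 = 4
~x_1 = ~2 = 5
x_1 -> ~x_1 = 2 -> 5 = 7
x_1 -> x_1 = 2 -> 2 = 7
x_1 <-> x_2 = 2 <-> 4 = 5
(x_1 -> x_1) -> (x_1 <-> x_2) = 7 -> 5 = 5
(x_1 -> ~x_1) -> ((x_1 -> x_1) -> (x_1 <-> x_2)) = 7 -> 5 = 5
((x_2 | x_1) | ((x_1 | x_2) | x_1)) <-> ((x_1 -> ~x_1) -> ((x_1 -> x_1) -> (x_1 <-> x_2))) = 4 <-> 5 = 6
(~(x_2 | x_2) | ~(x_1 <-> x_1)) <-> (((x_2 | x_1) | ((x_1 | x_2) | x_1)) <-> ((x_1 -> ~x_1) -> ((x_1 -> x_1) -> (x_1 <-> x_2)))) = 3 <-> 6 = 4

4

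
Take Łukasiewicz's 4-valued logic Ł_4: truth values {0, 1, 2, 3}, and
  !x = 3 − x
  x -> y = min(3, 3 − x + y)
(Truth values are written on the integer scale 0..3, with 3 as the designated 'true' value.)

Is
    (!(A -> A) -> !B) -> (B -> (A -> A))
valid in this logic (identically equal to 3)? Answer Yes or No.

A = 0, B = 0 ↦ 3
A = 0, B = 1 ↦ 3
A = 0, B = 2 ↦ 3
A = 0, B = 3 ↦ 3
A = 1, B = 0 ↦ 3
A = 1, B = 1 ↦ 3
A = 1, B = 2 ↦ 3
A = 1, B = 3 ↦ 3
A = 2, B = 0 ↦ 3
A = 2, B = 1 ↦ 3
A = 2, B = 2 ↦ 3
A = 2, B = 3 ↦ 3
A = 3, B = 0 ↦ 3
A = 3, B = 1 ↦ 3
A = 3, B = 2 ↦ 3
A = 3, B = 3 ↦ 3
Every assignment gives a value ≥ 3.

Yes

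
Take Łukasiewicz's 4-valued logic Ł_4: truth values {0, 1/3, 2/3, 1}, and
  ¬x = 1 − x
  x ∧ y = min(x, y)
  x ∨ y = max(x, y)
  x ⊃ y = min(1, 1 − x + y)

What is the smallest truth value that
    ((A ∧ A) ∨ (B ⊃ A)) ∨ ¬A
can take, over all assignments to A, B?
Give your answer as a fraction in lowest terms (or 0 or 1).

2/3

Take A = 1/3, B = 2/3:
A ∧ A = 1/3 ∧ 1/3 = 1/3
B ⊃ A = 2/3 ⊃ 1/3 = 2/3
(A ∧ A) ∨ (B ⊃ A) = 1/3 ∨ 2/3 = 2/3
¬A = ¬1/3 = 2/3
((A ∧ A) ∨ (B ⊃ A)) ∨ ¬A = 2/3 ∨ 2/3 = 2/3
No assignment yields a value below 2/3, so this is the minimum.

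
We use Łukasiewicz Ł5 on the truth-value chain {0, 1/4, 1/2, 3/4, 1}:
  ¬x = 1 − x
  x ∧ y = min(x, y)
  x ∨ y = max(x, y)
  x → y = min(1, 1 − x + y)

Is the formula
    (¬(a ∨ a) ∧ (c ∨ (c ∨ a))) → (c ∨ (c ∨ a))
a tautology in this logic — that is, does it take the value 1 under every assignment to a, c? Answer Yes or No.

Yes

At a = 3/4, c = 1/4, for instance:
a ∨ a = 3/4 ∨ 3/4 = 3/4
¬(a ∨ a) = ¬3/4 = 1/4
c ∨ a = 1/4 ∨ 3/4 = 3/4
c ∨ (c ∨ a) = 1/4 ∨ 3/4 = 3/4
¬(a ∨ a) ∧ (c ∨ (c ∨ a)) = 1/4 ∧ 3/4 = 1/4
(¬(a ∨ a) ∧ (c ∨ (c ∨ a))) → (c ∨ (c ∨ a)) = 1/4 → 3/4 = 1
and checking the remaining 24 assignments likewise gives ≥ 1 in every case.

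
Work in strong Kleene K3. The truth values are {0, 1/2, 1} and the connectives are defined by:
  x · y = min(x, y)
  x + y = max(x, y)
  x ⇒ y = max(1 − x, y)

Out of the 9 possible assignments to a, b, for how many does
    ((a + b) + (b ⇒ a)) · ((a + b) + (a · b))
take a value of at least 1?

a = 0, b = 0 ↦ 0  <
a = 0, b = 1/2 ↦ 1/2  <
a = 0, b = 1 ↦ 1  ≥
a = 1/2, b = 0 ↦ 1/2  <
a = 1/2, b = 1/2 ↦ 1/2  <
a = 1/2, b = 1 ↦ 1  ≥
a = 1, b = 0 ↦ 1  ≥
a = 1, b = 1/2 ↦ 1  ≥
a = 1, b = 1 ↦ 1  ≥
So 5 of the 9 assignments meet the threshold.

5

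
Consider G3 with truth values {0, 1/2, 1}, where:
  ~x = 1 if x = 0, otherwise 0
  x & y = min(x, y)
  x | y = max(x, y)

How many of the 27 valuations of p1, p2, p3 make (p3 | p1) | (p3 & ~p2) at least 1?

15

value 1: 15 assignments (counts)
value 1/2: 9 assignments
value 0: 3 assignments
So 15 of the 27 assignments meet the threshold.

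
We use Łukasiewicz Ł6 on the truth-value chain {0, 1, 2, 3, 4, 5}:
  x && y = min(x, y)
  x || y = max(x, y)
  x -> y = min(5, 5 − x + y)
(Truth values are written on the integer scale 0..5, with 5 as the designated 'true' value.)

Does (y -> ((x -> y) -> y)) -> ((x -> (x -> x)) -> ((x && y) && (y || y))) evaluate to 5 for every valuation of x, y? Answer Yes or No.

Counterexample: take x = 0, y = 0.
x -> y = 0 -> 0 = 5
(x -> y) -> y = 5 -> 0 = 0
y -> ((x -> y) -> y) = 0 -> 0 = 5
x -> x = 0 -> 0 = 5
x -> (x -> x) = 0 -> 5 = 5
x && y = 0 && 0 = 0
y || y = 0 || 0 = 0
(x && y) && (y || y) = 0 && 0 = 0
(x -> (x -> x)) -> ((x && y) && (y || y)) = 5 -> 0 = 0
(y -> ((x -> y) -> y)) -> ((x -> (x -> x)) -> ((x && y) && (y || y))) = 5 -> 0 = 0
This gives 0 ≠ 5.

No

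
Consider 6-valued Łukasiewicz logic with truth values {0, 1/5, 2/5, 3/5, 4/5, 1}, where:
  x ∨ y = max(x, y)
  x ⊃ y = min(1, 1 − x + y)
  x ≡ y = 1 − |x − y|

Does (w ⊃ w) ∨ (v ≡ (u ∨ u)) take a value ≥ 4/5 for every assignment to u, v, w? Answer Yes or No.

At u = 3/5, v = 0, w = 1/5, for instance:
w ⊃ w = 1/5 ⊃ 1/5 = 1
u ∨ u = 3/5 ∨ 3/5 = 3/5
v ≡ (u ∨ u) = 0 ≡ 3/5 = 2/5
(w ⊃ w) ∨ (v ≡ (u ∨ u)) = 1 ∨ 2/5 = 1
and checking the remaining 215 assignments likewise gives ≥ 4/5 in every case.

Yes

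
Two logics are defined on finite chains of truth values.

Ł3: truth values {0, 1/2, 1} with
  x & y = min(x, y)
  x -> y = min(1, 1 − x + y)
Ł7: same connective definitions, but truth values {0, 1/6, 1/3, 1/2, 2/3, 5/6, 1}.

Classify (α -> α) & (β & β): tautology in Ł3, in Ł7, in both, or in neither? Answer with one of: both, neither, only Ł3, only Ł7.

In Ł3: at α = 0, β = 0 the value is 0 — not a tautology.
In Ł7: at α = 0, β = 0 the value is 0 — not a tautology.

neither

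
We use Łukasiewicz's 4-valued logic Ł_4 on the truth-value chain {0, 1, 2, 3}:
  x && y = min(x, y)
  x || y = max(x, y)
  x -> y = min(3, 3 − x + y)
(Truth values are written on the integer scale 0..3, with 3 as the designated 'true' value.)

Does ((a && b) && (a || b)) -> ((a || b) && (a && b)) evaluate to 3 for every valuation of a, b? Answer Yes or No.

a = 0, b = 0 ↦ 3
a = 0, b = 1 ↦ 3
a = 0, b = 2 ↦ 3
a = 0, b = 3 ↦ 3
a = 1, b = 0 ↦ 3
a = 1, b = 1 ↦ 3
a = 1, b = 2 ↦ 3
a = 1, b = 3 ↦ 3
a = 2, b = 0 ↦ 3
a = 2, b = 1 ↦ 3
a = 2, b = 2 ↦ 3
a = 2, b = 3 ↦ 3
a = 3, b = 0 ↦ 3
a = 3, b = 1 ↦ 3
a = 3, b = 2 ↦ 3
a = 3, b = 3 ↦ 3
Every assignment gives a value ≥ 3.

Yes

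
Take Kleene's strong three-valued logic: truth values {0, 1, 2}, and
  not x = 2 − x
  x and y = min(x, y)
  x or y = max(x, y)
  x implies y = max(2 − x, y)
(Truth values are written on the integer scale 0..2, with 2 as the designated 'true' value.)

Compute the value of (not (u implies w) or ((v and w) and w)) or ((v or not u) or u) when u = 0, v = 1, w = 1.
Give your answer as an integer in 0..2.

u implies w = 0 implies 1 = 2
not (u implies w) = not 2 = 0
v and w = 1 and 1 = 1
(v and w) and w = 1 and 1 = 1
not (u implies w) or ((v and w) and w) = 0 or 1 = 1
not u = not 0 = 2
v or not u = 1 or 2 = 2
(v or not u) or u = 2 or 0 = 2
(not (u implies w) or ((v and w) and w)) or ((v or not u) or u) = 1 or 2 = 2

2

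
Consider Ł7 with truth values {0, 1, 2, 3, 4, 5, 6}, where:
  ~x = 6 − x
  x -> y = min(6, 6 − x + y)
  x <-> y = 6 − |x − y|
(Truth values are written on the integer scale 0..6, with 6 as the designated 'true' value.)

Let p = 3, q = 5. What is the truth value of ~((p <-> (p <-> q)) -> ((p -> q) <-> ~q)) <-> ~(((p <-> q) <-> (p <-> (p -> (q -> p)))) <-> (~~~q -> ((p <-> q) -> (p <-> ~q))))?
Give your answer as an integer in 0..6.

p <-> q = 3 <-> 5 = 4
p <-> (p <-> q) = 3 <-> 4 = 5
p -> q = 3 -> 5 = 6
~q = ~5 = 1
(p -> q) <-> ~q = 6 <-> 1 = 1
(p <-> (p <-> q)) -> ((p -> q) <-> ~q) = 5 -> 1 = 2
~((p <-> (p <-> q)) -> ((p -> q) <-> ~q)) = ~2 = 4
p <-> q = 3 <-> 5 = 4
q -> p = 5 -> 3 = 4
p -> (q -> p) = 3 -> 4 = 6
p <-> (p -> (q -> p)) = 3 <-> 6 = 3
(p <-> q) <-> (p <-> (p -> (q -> p))) = 4 <-> 3 = 5
~q = ~5 = 1
~~q = ~1 = 5
~~~q = ~5 = 1
p <-> q = 3 <-> 5 = 4
~q = ~5 = 1
p <-> ~q = 3 <-> 1 = 4
(p <-> q) -> (p <-> ~q) = 4 -> 4 = 6
~~~q -> ((p <-> q) -> (p <-> ~q)) = 1 -> 6 = 6
((p <-> q) <-> (p <-> (p -> (q -> p)))) <-> (~~~q -> ((p <-> q) -> (p <-> ~q))) = 5 <-> 6 = 5
~(((p <-> q) <-> (p <-> (p -> (q -> p)))) <-> (~~~q -> ((p <-> q) -> (p <-> ~q)))) = ~5 = 1
~((p <-> (p <-> q)) -> ((p -> q) <-> ~q)) <-> ~(((p <-> q) <-> (p <-> (p -> (q -> p)))) <-> (~~~q -> ((p <-> q) -> (p <-> ~q)))) = 4 <-> 1 = 3

3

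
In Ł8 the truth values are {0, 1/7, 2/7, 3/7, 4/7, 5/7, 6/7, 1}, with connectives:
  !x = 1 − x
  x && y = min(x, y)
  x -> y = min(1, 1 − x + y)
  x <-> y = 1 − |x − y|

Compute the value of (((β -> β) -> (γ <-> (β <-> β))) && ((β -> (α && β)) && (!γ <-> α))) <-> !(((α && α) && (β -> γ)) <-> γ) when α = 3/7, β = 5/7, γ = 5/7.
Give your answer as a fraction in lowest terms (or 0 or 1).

β -> β = 5/7 -> 5/7 = 1
β <-> β = 5/7 <-> 5/7 = 1
γ <-> (β <-> β) = 5/7 <-> 1 = 5/7
(β -> β) -> (γ <-> (β <-> β)) = 1 -> 5/7 = 5/7
α && β = 3/7 && 5/7 = 3/7
β -> (α && β) = 5/7 -> 3/7 = 5/7
!γ = !5/7 = 2/7
!γ <-> α = 2/7 <-> 3/7 = 6/7
(β -> (α && β)) && (!γ <-> α) = 5/7 && 6/7 = 5/7
((β -> β) -> (γ <-> (β <-> β))) && ((β -> (α && β)) && (!γ <-> α)) = 5/7 && 5/7 = 5/7
α && α = 3/7 && 3/7 = 3/7
β -> γ = 5/7 -> 5/7 = 1
(α && α) && (β -> γ) = 3/7 && 1 = 3/7
((α && α) && (β -> γ)) <-> γ = 3/7 <-> 5/7 = 5/7
!(((α && α) && (β -> γ)) <-> γ) = !5/7 = 2/7
(((β -> β) -> (γ <-> (β <-> β))) && ((β -> (α && β)) && (!γ <-> α))) <-> !(((α && α) && (β -> γ)) <-> γ) = 5/7 <-> 2/7 = 4/7

4/7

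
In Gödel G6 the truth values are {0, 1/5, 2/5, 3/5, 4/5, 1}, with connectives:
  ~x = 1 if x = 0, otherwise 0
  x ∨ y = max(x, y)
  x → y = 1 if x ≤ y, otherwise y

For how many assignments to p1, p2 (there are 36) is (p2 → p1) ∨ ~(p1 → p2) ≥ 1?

value 1: 21 assignments (counts)
value 4/5: 1 assignment
value 3/5: 2 assignments
value 2/5: 3 assignments
value 1/5: 4 assignments
value 0: 5 assignments
So 21 of the 36 assignments meet the threshold.

21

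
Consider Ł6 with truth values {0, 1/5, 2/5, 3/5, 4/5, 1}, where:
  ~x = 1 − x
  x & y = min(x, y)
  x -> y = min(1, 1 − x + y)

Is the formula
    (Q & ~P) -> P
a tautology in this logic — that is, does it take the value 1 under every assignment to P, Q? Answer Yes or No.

No

Counterexample: take P = 0, Q = 1/5.
~P = ~0 = 1
Q & ~P = 1/5 & 1 = 1/5
(Q & ~P) -> P = 1/5 -> 0 = 4/5
This gives 4/5 ≠ 1.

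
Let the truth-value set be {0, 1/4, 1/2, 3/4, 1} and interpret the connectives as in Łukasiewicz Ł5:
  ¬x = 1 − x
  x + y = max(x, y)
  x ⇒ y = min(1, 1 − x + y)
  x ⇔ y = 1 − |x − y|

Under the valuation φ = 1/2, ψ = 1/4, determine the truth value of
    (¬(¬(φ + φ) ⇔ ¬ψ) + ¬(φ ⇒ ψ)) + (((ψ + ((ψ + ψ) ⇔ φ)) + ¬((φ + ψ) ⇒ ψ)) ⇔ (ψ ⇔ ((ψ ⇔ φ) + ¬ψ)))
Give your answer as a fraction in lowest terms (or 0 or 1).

φ + φ = 1/2 + 1/2 = 1/2
¬(φ + φ) = ¬1/2 = 1/2
¬ψ = ¬1/4 = 3/4
¬(φ + φ) ⇔ ¬ψ = 1/2 ⇔ 3/4 = 3/4
¬(¬(φ + φ) ⇔ ¬ψ) = ¬3/4 = 1/4
φ ⇒ ψ = 1/2 ⇒ 1/4 = 3/4
¬(φ ⇒ ψ) = ¬3/4 = 1/4
¬(¬(φ + φ) ⇔ ¬ψ) + ¬(φ ⇒ ψ) = 1/4 + 1/4 = 1/4
ψ + ψ = 1/4 + 1/4 = 1/4
(ψ + ψ) ⇔ φ = 1/4 ⇔ 1/2 = 3/4
ψ + ((ψ + ψ) ⇔ φ) = 1/4 + 3/4 = 3/4
φ + ψ = 1/2 + 1/4 = 1/2
(φ + ψ) ⇒ ψ = 1/2 ⇒ 1/4 = 3/4
¬((φ + ψ) ⇒ ψ) = ¬3/4 = 1/4
(ψ + ((ψ + ψ) ⇔ φ)) + ¬((φ + ψ) ⇒ ψ) = 3/4 + 1/4 = 3/4
ψ ⇔ φ = 1/4 ⇔ 1/2 = 3/4
¬ψ = ¬1/4 = 3/4
(ψ ⇔ φ) + ¬ψ = 3/4 + 3/4 = 3/4
ψ ⇔ ((ψ ⇔ φ) + ¬ψ) = 1/4 ⇔ 3/4 = 1/2
((ψ + ((ψ + ψ) ⇔ φ)) + ¬((φ + ψ) ⇒ ψ)) ⇔ (ψ ⇔ ((ψ ⇔ φ) + ¬ψ)) = 3/4 ⇔ 1/2 = 3/4
(¬(¬(φ + φ) ⇔ ¬ψ) + ¬(φ ⇒ ψ)) + (((ψ + ((ψ + ψ) ⇔ φ)) + ¬((φ + ψ) ⇒ ψ)) ⇔ (ψ ⇔ ((ψ ⇔ φ) + ¬ψ))) = 1/4 + 3/4 = 3/4

3/4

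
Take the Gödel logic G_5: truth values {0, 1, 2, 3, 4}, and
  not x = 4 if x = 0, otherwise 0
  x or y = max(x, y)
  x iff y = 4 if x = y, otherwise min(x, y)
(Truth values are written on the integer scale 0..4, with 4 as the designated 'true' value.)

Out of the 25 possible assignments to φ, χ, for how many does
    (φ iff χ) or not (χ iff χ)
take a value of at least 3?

7

value 4: 5 assignments (counts)
value 3: 2 assignments (counts)
value 2: 4 assignments
value 1: 6 assignments
value 0: 8 assignments
So 7 of the 25 assignments meet the threshold.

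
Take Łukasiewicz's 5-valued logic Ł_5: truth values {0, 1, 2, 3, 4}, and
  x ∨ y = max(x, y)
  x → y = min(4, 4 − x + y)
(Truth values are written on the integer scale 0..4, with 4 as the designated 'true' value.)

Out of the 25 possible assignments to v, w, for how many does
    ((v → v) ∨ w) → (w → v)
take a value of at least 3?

19

value 4: 15 assignments (counts)
value 3: 4 assignments (counts)
value 2: 3 assignments
value 1: 2 assignments
value 0: 1 assignment
So 19 of the 25 assignments meet the threshold.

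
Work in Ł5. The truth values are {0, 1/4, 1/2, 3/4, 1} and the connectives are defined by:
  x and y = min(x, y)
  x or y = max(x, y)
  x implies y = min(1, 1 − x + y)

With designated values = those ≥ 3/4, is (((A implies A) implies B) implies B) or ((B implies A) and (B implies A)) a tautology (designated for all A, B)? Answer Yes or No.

Yes

At A = 1/2, B = 1/2, for instance:
A implies A = 1/2 implies 1/2 = 1
(A implies A) implies B = 1 implies 1/2 = 1/2
((A implies A) implies B) implies B = 1/2 implies 1/2 = 1
B implies A = 1/2 implies 1/2 = 1
B implies A = 1/2 implies 1/2 = 1
(B implies A) and (B implies A) = 1 and 1 = 1
(((A implies A) implies B) implies B) or ((B implies A) and (B implies A)) = 1 or 1 = 1
and checking the remaining 24 assignments likewise gives ≥ 3/4 in every case.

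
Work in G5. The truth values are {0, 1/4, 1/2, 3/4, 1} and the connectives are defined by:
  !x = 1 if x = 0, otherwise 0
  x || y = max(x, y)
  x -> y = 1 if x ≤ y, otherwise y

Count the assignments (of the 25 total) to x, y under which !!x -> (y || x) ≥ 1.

13

value 1: 13 assignments (counts)
value 3/4: 6 assignments
value 1/2: 4 assignments
value 1/4: 2 assignments
So 13 of the 25 assignments meet the threshold.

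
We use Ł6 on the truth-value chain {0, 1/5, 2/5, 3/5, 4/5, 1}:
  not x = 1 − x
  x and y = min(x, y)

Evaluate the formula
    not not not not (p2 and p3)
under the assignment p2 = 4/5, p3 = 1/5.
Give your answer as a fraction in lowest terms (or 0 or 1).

p2 and p3 = 4/5 and 1/5 = 1/5
not (p2 and p3) = not 1/5 = 4/5
not not (p2 and p3) = not 4/5 = 1/5
not not not (p2 and p3) = not 1/5 = 4/5
not not not not (p2 and p3) = not 4/5 = 1/5

1/5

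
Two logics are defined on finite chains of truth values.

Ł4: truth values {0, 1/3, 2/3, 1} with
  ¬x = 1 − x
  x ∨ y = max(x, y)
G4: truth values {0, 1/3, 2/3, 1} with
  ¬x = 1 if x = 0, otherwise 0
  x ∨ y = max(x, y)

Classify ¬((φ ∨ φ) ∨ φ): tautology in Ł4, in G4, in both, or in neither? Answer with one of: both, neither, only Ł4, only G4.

neither

In Ł4: at φ = 1/3 the value is 2/3 — not a tautology.
In G4: at φ = 1/3 the value is 0 — not a tautology.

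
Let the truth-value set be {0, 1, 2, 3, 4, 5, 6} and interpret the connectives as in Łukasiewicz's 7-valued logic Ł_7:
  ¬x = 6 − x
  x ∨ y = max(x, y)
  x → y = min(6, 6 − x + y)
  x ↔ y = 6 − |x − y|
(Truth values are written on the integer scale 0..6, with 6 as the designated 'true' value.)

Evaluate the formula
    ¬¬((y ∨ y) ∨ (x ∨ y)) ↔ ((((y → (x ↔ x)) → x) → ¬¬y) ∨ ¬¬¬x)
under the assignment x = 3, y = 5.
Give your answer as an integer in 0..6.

5

y ∨ y = 5 ∨ 5 = 5
x ∨ y = 3 ∨ 5 = 5
(y ∨ y) ∨ (x ∨ y) = 5 ∨ 5 = 5
¬((y ∨ y) ∨ (x ∨ y)) = ¬5 = 1
¬¬((y ∨ y) ∨ (x ∨ y)) = ¬1 = 5
x ↔ x = 3 ↔ 3 = 6
y → (x ↔ x) = 5 → 6 = 6
(y → (x ↔ x)) → x = 6 → 3 = 3
¬y = ¬5 = 1
¬¬y = ¬1 = 5
((y → (x ↔ x)) → x) → ¬¬y = 3 → 5 = 6
¬x = ¬3 = 3
¬¬x = ¬3 = 3
¬¬¬x = ¬3 = 3
(((y → (x ↔ x)) → x) → ¬¬y) ∨ ¬¬¬x = 6 ∨ 3 = 6
¬¬((y ∨ y) ∨ (x ∨ y)) ↔ ((((y → (x ↔ x)) → x) → ¬¬y) ∨ ¬¬¬x) = 5 ↔ 6 = 5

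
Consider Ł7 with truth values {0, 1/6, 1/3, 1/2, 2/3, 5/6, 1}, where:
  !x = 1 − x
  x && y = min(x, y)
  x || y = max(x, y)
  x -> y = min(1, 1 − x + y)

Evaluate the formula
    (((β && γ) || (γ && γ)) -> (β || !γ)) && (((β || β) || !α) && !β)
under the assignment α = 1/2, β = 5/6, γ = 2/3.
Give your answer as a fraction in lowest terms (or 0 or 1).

β && γ = 5/6 && 2/3 = 2/3
γ && γ = 2/3 && 2/3 = 2/3
(β && γ) || (γ && γ) = 2/3 || 2/3 = 2/3
!γ = !2/3 = 1/3
β || !γ = 5/6 || 1/3 = 5/6
((β && γ) || (γ && γ)) -> (β || !γ) = 2/3 -> 5/6 = 1
β || β = 5/6 || 5/6 = 5/6
!α = !1/2 = 1/2
(β || β) || !α = 5/6 || 1/2 = 5/6
!β = !5/6 = 1/6
((β || β) || !α) && !β = 5/6 && 1/6 = 1/6
(((β && γ) || (γ && γ)) -> (β || !γ)) && (((β || β) || !α) && !β) = 1 && 1/6 = 1/6

1/6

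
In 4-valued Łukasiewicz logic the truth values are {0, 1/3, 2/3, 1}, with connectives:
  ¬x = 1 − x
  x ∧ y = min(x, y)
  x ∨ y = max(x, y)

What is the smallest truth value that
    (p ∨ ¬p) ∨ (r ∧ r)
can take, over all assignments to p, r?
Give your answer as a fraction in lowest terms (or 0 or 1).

2/3

Take p = 1/3, r = 0:
¬p = ¬1/3 = 2/3
p ∨ ¬p = 1/3 ∨ 2/3 = 2/3
r ∧ r = 0 ∧ 0 = 0
(p ∨ ¬p) ∨ (r ∧ r) = 2/3 ∨ 0 = 2/3
No assignment yields a value below 2/3, so this is the minimum.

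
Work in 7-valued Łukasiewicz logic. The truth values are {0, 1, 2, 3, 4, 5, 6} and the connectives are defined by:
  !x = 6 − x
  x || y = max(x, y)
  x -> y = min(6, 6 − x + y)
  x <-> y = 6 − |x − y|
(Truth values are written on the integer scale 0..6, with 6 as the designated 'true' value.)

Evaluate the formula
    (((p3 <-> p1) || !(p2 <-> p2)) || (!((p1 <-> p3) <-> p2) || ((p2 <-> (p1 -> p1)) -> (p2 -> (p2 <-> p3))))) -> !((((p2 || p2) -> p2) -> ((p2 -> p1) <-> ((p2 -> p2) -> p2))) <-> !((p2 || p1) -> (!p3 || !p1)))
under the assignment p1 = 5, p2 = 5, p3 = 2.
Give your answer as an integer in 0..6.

p3 <-> p1 = 2 <-> 5 = 3
p2 <-> p2 = 5 <-> 5 = 6
!(p2 <-> p2) = !6 = 0
(p3 <-> p1) || !(p2 <-> p2) = 3 || 0 = 3
p1 <-> p3 = 5 <-> 2 = 3
(p1 <-> p3) <-> p2 = 3 <-> 5 = 4
!((p1 <-> p3) <-> p2) = !4 = 2
p1 -> p1 = 5 -> 5 = 6
p2 <-> (p1 -> p1) = 5 <-> 6 = 5
p2 <-> p3 = 5 <-> 2 = 3
p2 -> (p2 <-> p3) = 5 -> 3 = 4
(p2 <-> (p1 -> p1)) -> (p2 -> (p2 <-> p3)) = 5 -> 4 = 5
!((p1 <-> p3) <-> p2) || ((p2 <-> (p1 -> p1)) -> (p2 -> (p2 <-> p3))) = 2 || 5 = 5
((p3 <-> p1) || !(p2 <-> p2)) || (!((p1 <-> p3) <-> p2) || ((p2 <-> (p1 -> p1)) -> (p2 -> (p2 <-> p3)))) = 3 || 5 = 5
p2 || p2 = 5 || 5 = 5
(p2 || p2) -> p2 = 5 -> 5 = 6
p2 -> p1 = 5 -> 5 = 6
p2 -> p2 = 5 -> 5 = 6
(p2 -> p2) -> p2 = 6 -> 5 = 5
(p2 -> p1) <-> ((p2 -> p2) -> p2) = 6 <-> 5 = 5
((p2 || p2) -> p2) -> ((p2 -> p1) <-> ((p2 -> p2) -> p2)) = 6 -> 5 = 5
p2 || p1 = 5 || 5 = 5
!p3 = !2 = 4
!p1 = !5 = 1
!p3 || !p1 = 4 || 1 = 4
(p2 || p1) -> (!p3 || !p1) = 5 -> 4 = 5
!((p2 || p1) -> (!p3 || !p1)) = !5 = 1
(((p2 || p2) -> p2) -> ((p2 -> p1) <-> ((p2 -> p2) -> p2))) <-> !((p2 || p1) -> (!p3 || !p1)) = 5 <-> 1 = 2
!((((p2 || p2) -> p2) -> ((p2 -> p1) <-> ((p2 -> p2) -> p2))) <-> !((p2 || p1) -> (!p3 || !p1))) = !2 = 4
(((p3 <-> p1) || !(p2 <-> p2)) || (!((p1 <-> p3) <-> p2) || ((p2 <-> (p1 -> p1)) -> (p2 -> (p2 <-> p3))))) -> !((((p2 || p2) -> p2) -> ((p2 -> p1) <-> ((p2 -> p2) -> p2))) <-> !((p2 || p1) -> (!p3 || !p1))) = 5 -> 4 = 5

5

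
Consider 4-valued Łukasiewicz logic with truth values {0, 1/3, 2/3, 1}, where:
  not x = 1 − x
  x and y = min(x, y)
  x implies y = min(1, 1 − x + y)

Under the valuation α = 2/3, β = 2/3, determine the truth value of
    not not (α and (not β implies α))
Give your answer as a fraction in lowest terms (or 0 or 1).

not β = not 2/3 = 1/3
not β implies α = 1/3 implies 2/3 = 1
α and (not β implies α) = 2/3 and 1 = 2/3
not (α and (not β implies α)) = not 2/3 = 1/3
not not (α and (not β implies α)) = not 1/3 = 2/3

2/3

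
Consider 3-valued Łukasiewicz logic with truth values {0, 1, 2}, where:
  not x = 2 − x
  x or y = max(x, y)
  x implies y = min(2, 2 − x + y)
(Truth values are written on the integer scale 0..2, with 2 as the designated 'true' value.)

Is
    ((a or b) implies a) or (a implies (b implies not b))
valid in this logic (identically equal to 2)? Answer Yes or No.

No

Counterexample: take a = 1, b = 2.
a or b = 1 or 2 = 2
(a or b) implies a = 2 implies 1 = 1
not b = not 2 = 0
b implies not b = 2 implies 0 = 0
a implies (b implies not b) = 1 implies 0 = 1
((a or b) implies a) or (a implies (b implies not b)) = 1 or 1 = 1
This gives 1 ≠ 2.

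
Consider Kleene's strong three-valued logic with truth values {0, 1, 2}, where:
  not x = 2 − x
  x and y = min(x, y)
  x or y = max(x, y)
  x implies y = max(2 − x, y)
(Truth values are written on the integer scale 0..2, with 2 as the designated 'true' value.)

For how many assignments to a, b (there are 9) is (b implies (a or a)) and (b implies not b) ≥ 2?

a = 0, b = 0 ↦ 2  ≥
a = 0, b = 1 ↦ 1  <
a = 0, b = 2 ↦ 0  <
a = 1, b = 0 ↦ 2  ≥
a = 1, b = 1 ↦ 1  <
a = 1, b = 2 ↦ 0  <
a = 2, b = 0 ↦ 2  ≥
a = 2, b = 1 ↦ 1  <
a = 2, b = 2 ↦ 0  <
So 3 of the 9 assignments meet the threshold.

3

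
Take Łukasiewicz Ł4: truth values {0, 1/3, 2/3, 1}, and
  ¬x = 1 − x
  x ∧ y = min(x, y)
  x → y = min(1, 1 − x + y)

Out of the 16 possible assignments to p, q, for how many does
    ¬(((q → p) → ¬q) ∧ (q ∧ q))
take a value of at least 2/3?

p = 0, q = 0 ↦ 1  ≥
p = 0, q = 1/3 ↦ 2/3  ≥
p = 0, q = 2/3 ↦ 1/3  <
p = 0, q = 1 ↦ 0  <
p = 1/3, q = 0 ↦ 1  ≥
p = 1/3, q = 1/3 ↦ 2/3  ≥
p = 1/3, q = 2/3 ↦ 1/3  <
p = 1/3, q = 1 ↦ 1/3  <
p = 2/3, q = 0 ↦ 1  ≥
p = 2/3, q = 1/3 ↦ 2/3  ≥
p = 2/3, q = 2/3 ↦ 2/3  ≥
p = 2/3, q = 1 ↦ 2/3  ≥
p = 1, q = 0 ↦ 1  ≥
p = 1, q = 1/3 ↦ 2/3  ≥
p = 1, q = 2/3 ↦ 2/3  ≥
p = 1, q = 1 ↦ 1  ≥
So 12 of the 16 assignments meet the threshold.

12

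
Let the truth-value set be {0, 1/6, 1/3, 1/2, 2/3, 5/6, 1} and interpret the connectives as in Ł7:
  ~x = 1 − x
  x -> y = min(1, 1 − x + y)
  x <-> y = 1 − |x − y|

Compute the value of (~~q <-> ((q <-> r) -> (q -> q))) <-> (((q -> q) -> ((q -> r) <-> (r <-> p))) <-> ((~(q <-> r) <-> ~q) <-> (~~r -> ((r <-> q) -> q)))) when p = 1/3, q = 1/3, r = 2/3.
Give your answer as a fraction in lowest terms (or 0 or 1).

~q = ~1/3 = 2/3
~~q = ~2/3 = 1/3
q <-> r = 1/3 <-> 2/3 = 2/3
q -> q = 1/3 -> 1/3 = 1
(q <-> r) -> (q -> q) = 2/3 -> 1 = 1
~~q <-> ((q <-> r) -> (q -> q)) = 1/3 <-> 1 = 1/3
q -> q = 1/3 -> 1/3 = 1
q -> r = 1/3 -> 2/3 = 1
r <-> p = 2/3 <-> 1/3 = 2/3
(q -> r) <-> (r <-> p) = 1 <-> 2/3 = 2/3
(q -> q) -> ((q -> r) <-> (r <-> p)) = 1 -> 2/3 = 2/3
q <-> r = 1/3 <-> 2/3 = 2/3
~(q <-> r) = ~2/3 = 1/3
~q = ~1/3 = 2/3
~(q <-> r) <-> ~q = 1/3 <-> 2/3 = 2/3
~r = ~2/3 = 1/3
~~r = ~1/3 = 2/3
r <-> q = 2/3 <-> 1/3 = 2/3
(r <-> q) -> q = 2/3 -> 1/3 = 2/3
~~r -> ((r <-> q) -> q) = 2/3 -> 2/3 = 1
(~(q <-> r) <-> ~q) <-> (~~r -> ((r <-> q) -> q)) = 2/3 <-> 1 = 2/3
((q -> q) -> ((q -> r) <-> (r <-> p))) <-> ((~(q <-> r) <-> ~q) <-> (~~r -> ((r <-> q) -> q))) = 2/3 <-> 2/3 = 1
(~~q <-> ((q <-> r) -> (q -> q))) <-> (((q -> q) -> ((q -> r) <-> (r <-> p))) <-> ((~(q <-> r) <-> ~q) <-> (~~r -> ((r <-> q) -> q)))) = 1/3 <-> 1 = 1/3

1/3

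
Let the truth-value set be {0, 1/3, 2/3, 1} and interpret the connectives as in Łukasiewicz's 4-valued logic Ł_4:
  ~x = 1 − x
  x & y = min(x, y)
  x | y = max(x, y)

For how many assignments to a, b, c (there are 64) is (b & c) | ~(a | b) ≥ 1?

8

value 1: 8 assignments (counts)
value 2/3: 24 assignments
value 1/3: 22 assignments
value 0: 10 assignments
So 8 of the 64 assignments meet the threshold.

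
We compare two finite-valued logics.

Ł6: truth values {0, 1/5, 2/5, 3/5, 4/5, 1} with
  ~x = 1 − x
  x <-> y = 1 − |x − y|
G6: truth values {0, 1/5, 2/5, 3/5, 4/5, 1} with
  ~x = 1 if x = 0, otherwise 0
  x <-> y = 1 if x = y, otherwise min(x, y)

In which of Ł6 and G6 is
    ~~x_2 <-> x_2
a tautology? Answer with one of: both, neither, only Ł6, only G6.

only Ł6

In Ł6: every assignment gives 1 — tautology.
In G6: at x_2 = 1/5 the value is 1/5 — not a tautology.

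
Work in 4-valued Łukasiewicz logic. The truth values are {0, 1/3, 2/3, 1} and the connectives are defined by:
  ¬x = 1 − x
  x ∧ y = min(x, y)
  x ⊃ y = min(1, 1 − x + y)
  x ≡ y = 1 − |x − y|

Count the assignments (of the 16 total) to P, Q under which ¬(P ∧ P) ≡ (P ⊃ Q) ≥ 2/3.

12

P = 0, Q = 0 ↦ 1  ≥
P = 0, Q = 1/3 ↦ 1  ≥
P = 0, Q = 2/3 ↦ 1  ≥
P = 0, Q = 1 ↦ 1  ≥
P = 1/3, Q = 0 ↦ 1  ≥
P = 1/3, Q = 1/3 ↦ 2/3  ≥
P = 1/3, Q = 2/3 ↦ 2/3  ≥
P = 1/3, Q = 1 ↦ 2/3  ≥
P = 2/3, Q = 0 ↦ 1  ≥
P = 2/3, Q = 1/3 ↦ 2/3  ≥
P = 2/3, Q = 2/3 ↦ 1/3  <
P = 2/3, Q = 1 ↦ 1/3  <
P = 1, Q = 0 ↦ 1  ≥
P = 1, Q = 1/3 ↦ 2/3  ≥
P = 1, Q = 2/3 ↦ 1/3  <
P = 1, Q = 1 ↦ 0  <
So 12 of the 16 assignments meet the threshold.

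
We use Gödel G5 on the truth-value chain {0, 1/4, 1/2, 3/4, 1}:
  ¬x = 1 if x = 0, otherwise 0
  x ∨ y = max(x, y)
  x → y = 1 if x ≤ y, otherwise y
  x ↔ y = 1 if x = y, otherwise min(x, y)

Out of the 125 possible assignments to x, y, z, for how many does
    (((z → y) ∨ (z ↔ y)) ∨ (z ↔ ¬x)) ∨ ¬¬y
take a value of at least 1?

value 1: 106 assignments (counts)
value 3/4: 1 assignment
value 1/2: 1 assignment
value 1/4: 1 assignment
value 0: 16 assignments
So 106 of the 125 assignments meet the threshold.

106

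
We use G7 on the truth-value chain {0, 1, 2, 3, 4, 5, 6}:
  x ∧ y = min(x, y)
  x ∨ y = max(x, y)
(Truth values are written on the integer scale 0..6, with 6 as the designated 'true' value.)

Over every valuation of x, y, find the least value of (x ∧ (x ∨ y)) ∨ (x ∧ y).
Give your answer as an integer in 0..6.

Take x = 0, y = 0:
x ∨ y = 0 ∨ 0 = 0
x ∧ (x ∨ y) = 0 ∧ 0 = 0
x ∧ y = 0 ∧ 0 = 0
(x ∧ (x ∨ y)) ∨ (x ∧ y) = 0 ∨ 0 = 0
No assignment yields a value below 0, so this is the minimum.

0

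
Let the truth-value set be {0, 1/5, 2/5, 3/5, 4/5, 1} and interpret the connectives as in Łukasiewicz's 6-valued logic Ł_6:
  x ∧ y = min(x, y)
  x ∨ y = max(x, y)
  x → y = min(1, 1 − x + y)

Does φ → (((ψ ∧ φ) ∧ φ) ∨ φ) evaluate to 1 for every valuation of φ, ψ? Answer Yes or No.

At φ = 1, ψ = 1/5, for instance:
ψ ∧ φ = 1/5 ∧ 1 = 1/5
(ψ ∧ φ) ∧ φ = 1/5 ∧ 1 = 1/5
((ψ ∧ φ) ∧ φ) ∨ φ = 1/5 ∨ 1 = 1
φ → (((ψ ∧ φ) ∧ φ) ∨ φ) = 1 → 1 = 1
and checking the remaining 35 assignments likewise gives ≥ 1 in every case.

Yes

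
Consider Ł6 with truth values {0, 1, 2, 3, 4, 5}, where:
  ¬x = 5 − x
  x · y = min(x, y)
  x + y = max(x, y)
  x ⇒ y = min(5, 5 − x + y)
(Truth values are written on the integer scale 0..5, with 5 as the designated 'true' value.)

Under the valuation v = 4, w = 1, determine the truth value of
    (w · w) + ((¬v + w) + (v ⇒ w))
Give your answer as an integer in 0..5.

w · w = 1 · 1 = 1
¬v = ¬4 = 1
¬v + w = 1 + 1 = 1
v ⇒ w = 4 ⇒ 1 = 2
(¬v + w) + (v ⇒ w) = 1 + 2 = 2
(w · w) + ((¬v + w) + (v ⇒ w)) = 1 + 2 = 2

2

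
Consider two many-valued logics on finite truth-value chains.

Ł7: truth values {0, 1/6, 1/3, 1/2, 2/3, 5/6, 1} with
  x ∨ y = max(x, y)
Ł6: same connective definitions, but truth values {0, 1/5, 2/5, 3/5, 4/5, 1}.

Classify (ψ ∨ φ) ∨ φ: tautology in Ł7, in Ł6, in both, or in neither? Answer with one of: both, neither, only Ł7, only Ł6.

In Ł7: at φ = 0, ψ = 0 the value is 0 — not a tautology.
In Ł6: at φ = 0, ψ = 0 the value is 0 — not a tautology.

neither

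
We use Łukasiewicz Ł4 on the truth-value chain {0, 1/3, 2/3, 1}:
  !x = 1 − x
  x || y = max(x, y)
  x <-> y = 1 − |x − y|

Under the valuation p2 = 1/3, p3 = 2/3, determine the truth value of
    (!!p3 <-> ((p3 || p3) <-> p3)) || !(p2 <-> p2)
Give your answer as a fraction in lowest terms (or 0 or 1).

!p3 = !2/3 = 1/3
!!p3 = !1/3 = 2/3
p3 || p3 = 2/3 || 2/3 = 2/3
(p3 || p3) <-> p3 = 2/3 <-> 2/3 = 1
!!p3 <-> ((p3 || p3) <-> p3) = 2/3 <-> 1 = 2/3
p2 <-> p2 = 1/3 <-> 1/3 = 1
!(p2 <-> p2) = !1 = 0
(!!p3 <-> ((p3 || p3) <-> p3)) || !(p2 <-> p2) = 2/3 || 0 = 2/3

2/3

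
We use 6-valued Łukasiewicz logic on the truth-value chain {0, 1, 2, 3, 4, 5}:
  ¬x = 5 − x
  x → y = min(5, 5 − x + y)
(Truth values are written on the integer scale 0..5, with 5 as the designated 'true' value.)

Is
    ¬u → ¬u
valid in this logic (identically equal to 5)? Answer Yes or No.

Yes

u = 0 ↦ 5
u = 1 ↦ 5
u = 2 ↦ 5
u = 3 ↦ 5
u = 4 ↦ 5
u = 5 ↦ 5
Every assignment gives a value ≥ 5.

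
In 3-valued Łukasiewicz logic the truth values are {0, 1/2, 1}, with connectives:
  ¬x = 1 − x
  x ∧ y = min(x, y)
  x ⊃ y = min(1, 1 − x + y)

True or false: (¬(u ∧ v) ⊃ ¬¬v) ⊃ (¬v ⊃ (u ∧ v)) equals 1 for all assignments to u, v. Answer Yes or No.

Yes

u = 0, v = 0 ↦ 1
u = 0, v = 1/2 ↦ 1
u = 0, v = 1 ↦ 1
u = 1/2, v = 0 ↦ 1
u = 1/2, v = 1/2 ↦ 1
u = 1/2, v = 1 ↦ 1
u = 1, v = 0 ↦ 1
u = 1, v = 1/2 ↦ 1
u = 1, v = 1 ↦ 1
Every assignment gives a value ≥ 1.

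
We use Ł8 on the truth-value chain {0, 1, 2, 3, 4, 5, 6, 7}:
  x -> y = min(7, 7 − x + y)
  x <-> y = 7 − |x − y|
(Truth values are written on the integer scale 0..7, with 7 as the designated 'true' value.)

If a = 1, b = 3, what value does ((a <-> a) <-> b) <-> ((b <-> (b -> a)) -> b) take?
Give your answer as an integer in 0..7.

a <-> a = 1 <-> 1 = 7
(a <-> a) <-> b = 7 <-> 3 = 3
b -> a = 3 -> 1 = 5
b <-> (b -> a) = 3 <-> 5 = 5
(b <-> (b -> a)) -> b = 5 -> 3 = 5
((a <-> a) <-> b) <-> ((b <-> (b -> a)) -> b) = 3 <-> 5 = 5

5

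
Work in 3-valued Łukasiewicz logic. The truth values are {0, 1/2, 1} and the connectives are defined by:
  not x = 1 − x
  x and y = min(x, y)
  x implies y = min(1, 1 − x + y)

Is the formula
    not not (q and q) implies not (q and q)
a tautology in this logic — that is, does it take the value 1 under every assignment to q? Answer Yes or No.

No

Counterexample: take q = 1.
q and q = 1 and 1 = 1
not (q and q) = not 1 = 0
not not (q and q) = not 0 = 1
not (q and q) = not 1 = 0
not not (q and q) implies not (q and q) = 1 implies 0 = 0
This gives 0 ≠ 1.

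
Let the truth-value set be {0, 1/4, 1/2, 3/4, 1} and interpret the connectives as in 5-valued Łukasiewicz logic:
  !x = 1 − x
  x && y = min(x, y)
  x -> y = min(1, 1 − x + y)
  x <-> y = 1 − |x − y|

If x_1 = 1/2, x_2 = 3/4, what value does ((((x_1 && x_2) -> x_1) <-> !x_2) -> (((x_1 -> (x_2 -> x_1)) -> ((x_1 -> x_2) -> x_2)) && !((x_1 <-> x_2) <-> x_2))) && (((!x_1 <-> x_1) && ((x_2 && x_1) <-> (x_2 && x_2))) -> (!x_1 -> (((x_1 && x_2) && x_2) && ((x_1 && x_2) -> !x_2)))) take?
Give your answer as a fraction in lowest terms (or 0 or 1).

3/4

x_1 && x_2 = 1/2 && 3/4 = 1/2
(x_1 && x_2) -> x_1 = 1/2 -> 1/2 = 1
!x_2 = !3/4 = 1/4
((x_1 && x_2) -> x_1) <-> !x_2 = 1 <-> 1/4 = 1/4
x_2 -> x_1 = 3/4 -> 1/2 = 3/4
x_1 -> (x_2 -> x_1) = 1/2 -> 3/4 = 1
x_1 -> x_2 = 1/2 -> 3/4 = 1
(x_1 -> x_2) -> x_2 = 1 -> 3/4 = 3/4
(x_1 -> (x_2 -> x_1)) -> ((x_1 -> x_2) -> x_2) = 1 -> 3/4 = 3/4
x_1 <-> x_2 = 1/2 <-> 3/4 = 3/4
(x_1 <-> x_2) <-> x_2 = 3/4 <-> 3/4 = 1
!((x_1 <-> x_2) <-> x_2) = !1 = 0
((x_1 -> (x_2 -> x_1)) -> ((x_1 -> x_2) -> x_2)) && !((x_1 <-> x_2) <-> x_2) = 3/4 && 0 = 0
(((x_1 && x_2) -> x_1) <-> !x_2) -> (((x_1 -> (x_2 -> x_1)) -> ((x_1 -> x_2) -> x_2)) && !((x_1 <-> x_2) <-> x_2)) = 1/4 -> 0 = 3/4
!x_1 = !1/2 = 1/2
!x_1 <-> x_1 = 1/2 <-> 1/2 = 1
x_2 && x_1 = 3/4 && 1/2 = 1/2
x_2 && x_2 = 3/4 && 3/4 = 3/4
(x_2 && x_1) <-> (x_2 && x_2) = 1/2 <-> 3/4 = 3/4
(!x_1 <-> x_1) && ((x_2 && x_1) <-> (x_2 && x_2)) = 1 && 3/4 = 3/4
!x_1 = !1/2 = 1/2
x_1 && x_2 = 1/2 && 3/4 = 1/2
(x_1 && x_2) && x_2 = 1/2 && 3/4 = 1/2
x_1 && x_2 = 1/2 && 3/4 = 1/2
!x_2 = !3/4 = 1/4
(x_1 && x_2) -> !x_2 = 1/2 -> 1/4 = 3/4
((x_1 && x_2) && x_2) && ((x_1 && x_2) -> !x_2) = 1/2 && 3/4 = 1/2
!x_1 -> (((x_1 && x_2) && x_2) && ((x_1 && x_2) -> !x_2)) = 1/2 -> 1/2 = 1
((!x_1 <-> x_1) && ((x_2 && x_1) <-> (x_2 && x_2))) -> (!x_1 -> (((x_1 && x_2) && x_2) && ((x_1 && x_2) -> !x_2))) = 3/4 -> 1 = 1
((((x_1 && x_2) -> x_1) <-> !x_2) -> (((x_1 -> (x_2 -> x_1)) -> ((x_1 -> x_2) -> x_2)) && !((x_1 <-> x_2) <-> x_2))) && (((!x_1 <-> x_1) && ((x_2 && x_1) <-> (x_2 && x_2))) -> (!x_1 -> (((x_1 && x_2) && x_2) && ((x_1 && x_2) -> !x_2)))) = 3/4 && 1 = 3/4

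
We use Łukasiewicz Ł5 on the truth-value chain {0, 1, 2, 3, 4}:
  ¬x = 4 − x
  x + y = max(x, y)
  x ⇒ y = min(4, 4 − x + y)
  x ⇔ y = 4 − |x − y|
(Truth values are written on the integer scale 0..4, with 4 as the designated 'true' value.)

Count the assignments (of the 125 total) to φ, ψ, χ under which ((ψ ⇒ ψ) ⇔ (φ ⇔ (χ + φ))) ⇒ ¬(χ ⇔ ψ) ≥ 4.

value 4: 30 assignments (counts)
value 3: 24 assignments
value 2: 28 assignments
value 1: 28 assignments
value 0: 15 assignments
So 30 of the 125 assignments meet the threshold.

30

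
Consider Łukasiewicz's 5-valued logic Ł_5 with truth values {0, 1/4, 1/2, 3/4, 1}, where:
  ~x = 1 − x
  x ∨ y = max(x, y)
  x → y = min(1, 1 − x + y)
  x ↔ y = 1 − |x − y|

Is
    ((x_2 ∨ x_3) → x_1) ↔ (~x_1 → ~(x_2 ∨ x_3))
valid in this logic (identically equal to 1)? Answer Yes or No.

At x_1 = 1/4, x_2 = 3/4, x_3 = 3/4, for instance:
x_2 ∨ x_3 = 3/4 ∨ 3/4 = 3/4
(x_2 ∨ x_3) → x_1 = 3/4 → 1/4 = 1/2
~x_1 = ~1/4 = 3/4
~(x_2 ∨ x_3) = ~3/4 = 1/4
~x_1 → ~(x_2 ∨ x_3) = 3/4 → 1/4 = 1/2
((x_2 ∨ x_3) → x_1) ↔ (~x_1 → ~(x_2 ∨ x_3)) = 1/2 ↔ 1/2 = 1
and checking the remaining 124 assignments likewise gives ≥ 1 in every case.

Yes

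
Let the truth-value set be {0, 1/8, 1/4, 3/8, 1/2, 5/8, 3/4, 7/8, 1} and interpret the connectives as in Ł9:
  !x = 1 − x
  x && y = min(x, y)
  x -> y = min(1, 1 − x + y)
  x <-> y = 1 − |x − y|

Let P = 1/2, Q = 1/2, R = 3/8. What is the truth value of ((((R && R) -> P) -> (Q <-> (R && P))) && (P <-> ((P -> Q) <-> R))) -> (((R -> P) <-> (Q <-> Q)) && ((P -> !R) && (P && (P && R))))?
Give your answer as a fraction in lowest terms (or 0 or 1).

1/2

R && R = 3/8 && 3/8 = 3/8
(R && R) -> P = 3/8 -> 1/2 = 1
R && P = 3/8 && 1/2 = 3/8
Q <-> (R && P) = 1/2 <-> 3/8 = 7/8
((R && R) -> P) -> (Q <-> (R && P)) = 1 -> 7/8 = 7/8
P -> Q = 1/2 -> 1/2 = 1
(P -> Q) <-> R = 1 <-> 3/8 = 3/8
P <-> ((P -> Q) <-> R) = 1/2 <-> 3/8 = 7/8
(((R && R) -> P) -> (Q <-> (R && P))) && (P <-> ((P -> Q) <-> R)) = 7/8 && 7/8 = 7/8
R -> P = 3/8 -> 1/2 = 1
Q <-> Q = 1/2 <-> 1/2 = 1
(R -> P) <-> (Q <-> Q) = 1 <-> 1 = 1
!R = !3/8 = 5/8
P -> !R = 1/2 -> 5/8 = 1
P && R = 1/2 && 3/8 = 3/8
P && (P && R) = 1/2 && 3/8 = 3/8
(P -> !R) && (P && (P && R)) = 1 && 3/8 = 3/8
((R -> P) <-> (Q <-> Q)) && ((P -> !R) && (P && (P && R))) = 1 && 3/8 = 3/8
((((R && R) -> P) -> (Q <-> (R && P))) && (P <-> ((P -> Q) <-> R))) -> (((R -> P) <-> (Q <-> Q)) && ((P -> !R) && (P && (P && R)))) = 7/8 -> 3/8 = 1/2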